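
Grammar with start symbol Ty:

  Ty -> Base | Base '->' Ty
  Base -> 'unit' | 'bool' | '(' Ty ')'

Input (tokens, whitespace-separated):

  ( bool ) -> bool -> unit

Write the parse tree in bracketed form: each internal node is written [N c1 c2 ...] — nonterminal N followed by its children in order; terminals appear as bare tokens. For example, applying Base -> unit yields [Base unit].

[Ty [Base ( [Ty [Base bool]] )] -> [Ty [Base bool] -> [Ty [Base unit]]]]

Ty
Base -> Ty
( Ty ) -> Ty
( Base ) -> Ty
( bool ) -> Ty
( bool ) -> Base -> Ty
( bool ) -> bool -> Ty
( bool ) -> bool -> Base
( bool ) -> bool -> unit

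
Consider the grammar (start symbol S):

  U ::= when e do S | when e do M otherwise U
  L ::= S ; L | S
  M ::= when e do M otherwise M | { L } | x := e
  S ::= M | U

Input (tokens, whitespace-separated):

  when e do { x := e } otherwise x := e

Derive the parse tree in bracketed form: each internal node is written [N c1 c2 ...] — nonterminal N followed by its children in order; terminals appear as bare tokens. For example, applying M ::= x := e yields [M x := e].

S
M
when e do M otherwise M
when e do { L } otherwise M
when e do { S } otherwise M
when e do { M } otherwise M
when e do { x := e } otherwise M
when e do { x := e } otherwise x := e

[S [M when e do [M { [L [S [M x := e]]] }] otherwise [M x := e]]]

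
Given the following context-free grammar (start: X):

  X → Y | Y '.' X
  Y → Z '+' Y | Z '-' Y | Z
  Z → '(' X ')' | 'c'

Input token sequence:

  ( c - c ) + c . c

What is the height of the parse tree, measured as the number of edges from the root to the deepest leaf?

7

[X [Y [Z ( [X [Y [Z c] - [Y [Z c]]]] )] + [Y [Z c]]] . [X [Y [Z c]]]]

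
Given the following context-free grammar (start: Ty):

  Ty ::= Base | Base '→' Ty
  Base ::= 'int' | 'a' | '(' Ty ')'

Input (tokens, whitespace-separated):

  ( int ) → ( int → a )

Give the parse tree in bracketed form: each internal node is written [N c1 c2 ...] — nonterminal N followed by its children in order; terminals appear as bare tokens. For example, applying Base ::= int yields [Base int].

Ty
Base → Ty
( Ty ) → Ty
( Base ) → Ty
( int ) → Ty
( int ) → Base
( int ) → ( Ty )
( int ) → ( Base → Ty )
( int ) → ( int → Ty )
( int ) → ( int → Base )
( int ) → ( int → a )

[Ty [Base ( [Ty [Base int]] )] → [Ty [Base ( [Ty [Base int] → [Ty [Base a]]] )]]]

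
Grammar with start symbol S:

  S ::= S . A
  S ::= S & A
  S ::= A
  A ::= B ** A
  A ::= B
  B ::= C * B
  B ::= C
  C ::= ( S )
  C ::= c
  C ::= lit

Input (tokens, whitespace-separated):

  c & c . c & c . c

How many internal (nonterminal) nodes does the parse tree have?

[S [S [S [S [S [A [B [C c]]]] & [A [B [C c]]]] . [A [B [C c]]]] & [A [B [C c]]]] . [A [B [C c]]]]

20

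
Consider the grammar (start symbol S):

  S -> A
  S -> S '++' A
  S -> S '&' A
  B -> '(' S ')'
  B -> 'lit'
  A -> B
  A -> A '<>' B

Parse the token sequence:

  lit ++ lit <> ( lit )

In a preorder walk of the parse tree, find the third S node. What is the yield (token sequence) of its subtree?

[S [S [A [B lit]]] ++ [A [A [B lit]] <> [B ( [S [A [B lit]]] )]]]

lit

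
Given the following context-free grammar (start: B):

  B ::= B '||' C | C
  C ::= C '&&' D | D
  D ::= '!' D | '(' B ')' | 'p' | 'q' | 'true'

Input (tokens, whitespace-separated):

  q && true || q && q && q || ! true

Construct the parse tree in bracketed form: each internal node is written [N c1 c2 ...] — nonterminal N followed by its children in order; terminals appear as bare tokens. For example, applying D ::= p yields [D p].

B
B || C
B || C || C
C || C || C
C && D || C || C
D && D || C || C
q && D || C || C
q && true || C || C
q && true || C && D || C
q && true || C && D && D || C
q && true || D && D && D || C
q && true || q && D && D || C
q && true || q && q && D || C
q && true || q && q && q || C
q && true || q && q && q || D
q && true || q && q && q || ! D
q && true || q && q && q || ! true

[B [B [B [C [C [D q]] && [D true]]] || [C [C [C [D q]] && [D q]] && [D q]]] || [C [D ! [D true]]]]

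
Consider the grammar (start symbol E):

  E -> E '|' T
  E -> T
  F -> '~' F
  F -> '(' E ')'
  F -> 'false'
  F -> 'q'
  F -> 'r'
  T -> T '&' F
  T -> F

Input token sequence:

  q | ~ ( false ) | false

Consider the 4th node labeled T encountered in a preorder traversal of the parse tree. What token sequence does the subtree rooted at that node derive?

[E [E [E [T [F q]]] | [T [F ~ [F ( [E [T [F false]]] )]]]] | [T [F false]]]

false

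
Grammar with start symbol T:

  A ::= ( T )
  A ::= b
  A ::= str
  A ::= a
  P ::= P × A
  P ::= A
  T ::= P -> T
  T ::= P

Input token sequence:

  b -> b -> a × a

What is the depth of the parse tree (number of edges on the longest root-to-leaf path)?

6

[T [P [A b]] -> [T [P [A b]] -> [T [P [P [A a]] × [A a]]]]]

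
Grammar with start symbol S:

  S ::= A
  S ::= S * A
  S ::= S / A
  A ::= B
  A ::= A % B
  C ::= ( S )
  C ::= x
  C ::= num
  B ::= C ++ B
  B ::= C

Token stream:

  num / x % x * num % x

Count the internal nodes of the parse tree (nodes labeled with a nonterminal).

18

[S [S [S [A [B [C num]]]] / [A [A [B [C x]]] % [B [C x]]]] * [A [A [B [C num]]] % [B [C x]]]]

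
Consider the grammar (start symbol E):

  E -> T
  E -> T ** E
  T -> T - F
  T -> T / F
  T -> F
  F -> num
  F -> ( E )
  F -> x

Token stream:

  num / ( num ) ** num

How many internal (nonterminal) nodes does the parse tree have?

[E [T [T [F num]] / [F ( [E [T [F num]]] )]] ** [E [T [F num]]]]

11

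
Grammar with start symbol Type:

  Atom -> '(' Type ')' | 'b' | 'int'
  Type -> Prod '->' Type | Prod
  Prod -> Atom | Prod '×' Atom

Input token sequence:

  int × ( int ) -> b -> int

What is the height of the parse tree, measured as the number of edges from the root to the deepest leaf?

[Type [Prod [Prod [Atom int]] × [Atom ( [Type [Prod [Atom int]]] )]] -> [Type [Prod [Atom b]] -> [Type [Prod [Atom int]]]]]

6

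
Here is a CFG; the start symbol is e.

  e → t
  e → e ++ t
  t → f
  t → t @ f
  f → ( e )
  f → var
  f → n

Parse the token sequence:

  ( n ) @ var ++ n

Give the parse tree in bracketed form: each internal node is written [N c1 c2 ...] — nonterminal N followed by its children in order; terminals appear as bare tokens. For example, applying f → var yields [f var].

e
e ++ t
t ++ t
t @ f ++ t
f @ f ++ t
( e ) @ f ++ t
( t ) @ f ++ t
( f ) @ f ++ t
( n ) @ f ++ t
( n ) @ var ++ t
( n ) @ var ++ f
( n ) @ var ++ n

[e [e [t [t [f ( [e [t [f n]]] )]] @ [f var]]] ++ [t [f n]]]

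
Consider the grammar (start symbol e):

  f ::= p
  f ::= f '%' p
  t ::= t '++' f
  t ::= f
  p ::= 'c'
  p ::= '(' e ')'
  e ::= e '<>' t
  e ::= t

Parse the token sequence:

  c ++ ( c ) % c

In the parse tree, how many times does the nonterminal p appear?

[e [t [t [f [p c]]] ++ [f [f [p ( [e [t [f [p c]]]] )]] % [p c]]]]

4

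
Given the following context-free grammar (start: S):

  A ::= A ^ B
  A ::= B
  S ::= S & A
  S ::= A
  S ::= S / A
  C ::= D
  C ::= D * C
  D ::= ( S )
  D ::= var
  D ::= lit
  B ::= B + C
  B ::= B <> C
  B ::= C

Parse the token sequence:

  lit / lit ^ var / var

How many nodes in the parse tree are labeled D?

4

[S [S [S [A [B [C [D lit]]]]] / [A [A [B [C [D lit]]]] ^ [B [C [D var]]]]] / [A [B [C [D var]]]]]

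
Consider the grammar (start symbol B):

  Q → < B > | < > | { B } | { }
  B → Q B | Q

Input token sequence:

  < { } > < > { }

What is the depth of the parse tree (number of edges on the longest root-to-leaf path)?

4

[B [Q < [B [Q { }]] >] [B [Q < >] [B [Q { }]]]]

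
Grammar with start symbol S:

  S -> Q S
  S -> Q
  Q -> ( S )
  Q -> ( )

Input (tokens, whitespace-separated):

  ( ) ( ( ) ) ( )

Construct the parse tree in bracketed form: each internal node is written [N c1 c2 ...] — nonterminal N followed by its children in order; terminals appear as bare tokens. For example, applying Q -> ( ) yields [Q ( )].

[S [Q ( )] [S [Q ( [S [Q ( )]] )] [S [Q ( )]]]]

S
Q S
( ) S
( ) Q S
( ) ( S ) S
( ) ( Q ) S
( ) ( ( ) ) S
( ) ( ( ) ) Q
( ) ( ( ) ) ( )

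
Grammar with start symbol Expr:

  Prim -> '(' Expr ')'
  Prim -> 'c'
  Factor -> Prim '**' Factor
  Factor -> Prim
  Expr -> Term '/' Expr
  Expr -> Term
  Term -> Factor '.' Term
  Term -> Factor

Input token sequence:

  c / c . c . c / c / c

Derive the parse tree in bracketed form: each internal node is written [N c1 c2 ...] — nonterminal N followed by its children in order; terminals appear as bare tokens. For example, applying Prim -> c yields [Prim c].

Expr
Term / Expr
Factor / Expr
Prim / Expr
c / Expr
c / Term / Expr
c / Factor . Term / Expr
c / Prim . Term / Expr
c / c . Term / Expr
c / c . Factor . Term / Expr
c / c . Prim . Term / Expr
c / c . c . Term / Expr
c / c . c . Factor / Expr
c / c . c . Prim / Expr
c / c . c . c / Expr
c / c . c . c / Term / Expr
c / c . c . c / Factor / Expr
c / c . c . c / Prim / Expr
c / c . c . c / c / Expr
c / c . c . c / c / Term
c / c . c . c / c / Factor
c / c . c . c / c / Prim
c / c . c . c / c / c

[Expr [Term [Factor [Prim c]]] / [Expr [Term [Factor [Prim c]] . [Term [Factor [Prim c]] . [Term [Factor [Prim c]]]]] / [Expr [Term [Factor [Prim c]]] / [Expr [Term [Factor [Prim c]]]]]]]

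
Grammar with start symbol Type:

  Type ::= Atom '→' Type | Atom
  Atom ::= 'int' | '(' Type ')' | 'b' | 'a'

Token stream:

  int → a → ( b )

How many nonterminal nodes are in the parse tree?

[Type [Atom int] → [Type [Atom a] → [Type [Atom ( [Type [Atom b]] )]]]]

8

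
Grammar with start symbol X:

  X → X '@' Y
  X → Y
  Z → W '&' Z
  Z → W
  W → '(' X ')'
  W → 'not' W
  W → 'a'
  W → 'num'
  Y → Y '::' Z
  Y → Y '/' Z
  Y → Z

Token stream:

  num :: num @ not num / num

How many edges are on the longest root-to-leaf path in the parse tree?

6

[X [X [Y [Y [Z [W num]]] :: [Z [W num]]]] @ [Y [Y [Z [W not [W num]]]] / [Z [W num]]]]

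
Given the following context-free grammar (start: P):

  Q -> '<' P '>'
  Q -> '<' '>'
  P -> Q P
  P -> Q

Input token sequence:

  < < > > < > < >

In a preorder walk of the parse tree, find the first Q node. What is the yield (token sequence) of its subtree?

< < > >

[P [Q < [P [Q < >]] >] [P [Q < >] [P [Q < >]]]]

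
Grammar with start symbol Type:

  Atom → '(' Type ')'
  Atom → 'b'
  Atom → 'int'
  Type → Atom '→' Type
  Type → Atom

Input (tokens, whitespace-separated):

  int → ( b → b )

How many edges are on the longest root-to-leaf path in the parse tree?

6

[Type [Atom int] → [Type [Atom ( [Type [Atom b] → [Type [Atom b]]] )]]]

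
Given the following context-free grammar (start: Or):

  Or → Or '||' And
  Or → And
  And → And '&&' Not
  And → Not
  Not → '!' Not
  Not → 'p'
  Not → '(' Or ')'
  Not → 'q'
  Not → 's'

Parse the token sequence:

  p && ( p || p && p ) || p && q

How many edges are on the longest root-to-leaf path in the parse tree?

8

[Or [Or [And [And [Not p]] && [Not ( [Or [Or [And [Not p]]] || [And [And [Not p]] && [Not p]]] )]]] || [And [And [Not p]] && [Not q]]]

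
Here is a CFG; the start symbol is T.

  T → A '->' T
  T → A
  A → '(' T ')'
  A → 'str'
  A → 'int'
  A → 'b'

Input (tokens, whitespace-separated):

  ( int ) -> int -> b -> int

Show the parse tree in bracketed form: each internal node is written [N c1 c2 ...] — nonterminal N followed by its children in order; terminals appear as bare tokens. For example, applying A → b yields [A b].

T
A -> T
( T ) -> T
( A ) -> T
( int ) -> T
( int ) -> A -> T
( int ) -> int -> T
( int ) -> int -> A -> T
( int ) -> int -> b -> T
( int ) -> int -> b -> A
( int ) -> int -> b -> int

[T [A ( [T [A int]] )] -> [T [A int] -> [T [A b] -> [T [A int]]]]]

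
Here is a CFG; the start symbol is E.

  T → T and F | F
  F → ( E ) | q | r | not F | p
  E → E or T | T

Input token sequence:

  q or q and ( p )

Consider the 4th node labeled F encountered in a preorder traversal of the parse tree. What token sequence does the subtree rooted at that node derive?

[E [E [T [F q]]] or [T [T [F q]] and [F ( [E [T [F p]]] )]]]

p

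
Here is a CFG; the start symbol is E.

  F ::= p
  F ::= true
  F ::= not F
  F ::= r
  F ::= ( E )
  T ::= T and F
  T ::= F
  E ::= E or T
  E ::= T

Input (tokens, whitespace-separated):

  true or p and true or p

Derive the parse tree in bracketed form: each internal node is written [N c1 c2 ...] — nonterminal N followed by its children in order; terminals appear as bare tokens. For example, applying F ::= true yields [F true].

[E [E [E [T [F true]]] or [T [T [F p]] and [F true]]] or [T [F p]]]

E
E or T
E or T or T
T or T or T
F or T or T
true or T or T
true or T and F or T
true or F and F or T
true or p and F or T
true or p and true or T
true or p and true or F
true or p and true or p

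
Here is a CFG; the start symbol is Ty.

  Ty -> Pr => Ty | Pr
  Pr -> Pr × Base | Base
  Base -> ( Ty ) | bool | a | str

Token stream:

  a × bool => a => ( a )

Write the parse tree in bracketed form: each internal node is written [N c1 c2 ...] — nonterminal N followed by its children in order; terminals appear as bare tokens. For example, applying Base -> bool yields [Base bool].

[Ty [Pr [Pr [Base a]] × [Base bool]] => [Ty [Pr [Base a]] => [Ty [Pr [Base ( [Ty [Pr [Base a]]] )]]]]]

Ty
Pr => Ty
Pr × Base => Ty
Base × Base => Ty
a × Base => Ty
a × bool => Ty
a × bool => Pr => Ty
a × bool => Base => Ty
a × bool => a => Ty
a × bool => a => Pr
a × bool => a => Base
a × bool => a => ( Ty )
a × bool => a => ( Pr )
a × bool => a => ( Base )
a × bool => a => ( a )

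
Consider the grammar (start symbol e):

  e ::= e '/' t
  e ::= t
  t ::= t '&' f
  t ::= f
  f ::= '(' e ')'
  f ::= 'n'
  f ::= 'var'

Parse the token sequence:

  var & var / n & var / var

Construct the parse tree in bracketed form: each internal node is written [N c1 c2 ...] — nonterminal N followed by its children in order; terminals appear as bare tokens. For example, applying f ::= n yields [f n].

e
e / t
e / t / t
t / t / t
t & f / t / t
f & f / t / t
var & f / t / t
var & var / t / t
var & var / t & f / t
var & var / f & f / t
var & var / n & f / t
var & var / n & var / t
var & var / n & var / f
var & var / n & var / var

[e [e [e [t [t [f var]] & [f var]]] / [t [t [f n]] & [f var]]] / [t [f var]]]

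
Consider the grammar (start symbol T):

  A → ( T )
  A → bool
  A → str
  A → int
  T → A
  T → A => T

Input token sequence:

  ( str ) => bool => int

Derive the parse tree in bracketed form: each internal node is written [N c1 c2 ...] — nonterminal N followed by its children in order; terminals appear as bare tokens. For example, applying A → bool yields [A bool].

[T [A ( [T [A str]] )] => [T [A bool] => [T [A int]]]]

T
A => T
( T ) => T
( A ) => T
( str ) => T
( str ) => A => T
( str ) => bool => T
( str ) => bool => A
( str ) => bool => int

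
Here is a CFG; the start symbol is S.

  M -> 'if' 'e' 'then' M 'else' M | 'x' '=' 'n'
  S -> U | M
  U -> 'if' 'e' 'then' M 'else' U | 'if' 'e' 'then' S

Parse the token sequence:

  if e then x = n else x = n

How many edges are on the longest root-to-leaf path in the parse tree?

[S [M if e then [M x = n] else [M x = n]]]

3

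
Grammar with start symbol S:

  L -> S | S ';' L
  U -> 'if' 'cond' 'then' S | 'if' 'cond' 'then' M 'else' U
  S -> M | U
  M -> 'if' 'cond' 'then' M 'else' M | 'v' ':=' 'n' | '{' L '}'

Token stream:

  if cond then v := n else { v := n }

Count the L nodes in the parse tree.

[S [M if cond then [M v := n] else [M { [L [S [M v := n]]] }]]]

1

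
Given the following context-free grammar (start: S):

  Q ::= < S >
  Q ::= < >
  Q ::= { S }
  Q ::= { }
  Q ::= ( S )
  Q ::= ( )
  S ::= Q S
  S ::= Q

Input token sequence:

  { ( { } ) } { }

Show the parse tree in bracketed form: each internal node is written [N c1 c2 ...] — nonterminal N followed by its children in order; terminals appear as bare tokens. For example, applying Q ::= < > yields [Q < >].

S
Q S
{ S } S
{ Q } S
{ ( S ) } S
{ ( Q ) } S
{ ( { } ) } S
{ ( { } ) } Q
{ ( { } ) } { }

[S [Q { [S [Q ( [S [Q { }]] )]] }] [S [Q { }]]]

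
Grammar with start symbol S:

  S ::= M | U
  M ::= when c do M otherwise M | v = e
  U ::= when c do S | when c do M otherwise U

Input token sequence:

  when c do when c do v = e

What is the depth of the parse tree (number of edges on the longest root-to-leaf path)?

6

[S [U when c do [S [U when c do [S [M v = e]]]]]]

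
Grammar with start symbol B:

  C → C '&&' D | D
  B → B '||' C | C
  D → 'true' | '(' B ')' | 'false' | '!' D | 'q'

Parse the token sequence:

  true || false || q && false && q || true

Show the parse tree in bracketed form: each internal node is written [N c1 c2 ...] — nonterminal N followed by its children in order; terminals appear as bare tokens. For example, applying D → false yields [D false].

[B [B [B [B [C [D true]]] || [C [D false]]] || [C [C [C [D q]] && [D false]] && [D q]]] || [C [D true]]]

B
B || C
B || C || C
B || C || C || C
C || C || C || C
D || C || C || C
true || C || C || C
true || D || C || C
true || false || C || C
true || false || C && D || C
true || false || C && D && D || C
true || false || D && D && D || C
true || false || q && D && D || C
true || false || q && false && D || C
true || false || q && false && q || C
true || false || q && false && q || D
true || false || q && false && q || true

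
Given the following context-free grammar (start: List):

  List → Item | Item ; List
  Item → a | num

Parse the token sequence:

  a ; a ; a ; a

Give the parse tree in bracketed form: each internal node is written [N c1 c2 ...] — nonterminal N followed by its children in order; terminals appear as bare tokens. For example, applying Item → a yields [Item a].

[List [Item a] ; [List [Item a] ; [List [Item a] ; [List [Item a]]]]]

List
Item ; List
a ; List
a ; Item ; List
a ; a ; List
a ; a ; Item ; List
a ; a ; a ; List
a ; a ; a ; Item
a ; a ; a ; a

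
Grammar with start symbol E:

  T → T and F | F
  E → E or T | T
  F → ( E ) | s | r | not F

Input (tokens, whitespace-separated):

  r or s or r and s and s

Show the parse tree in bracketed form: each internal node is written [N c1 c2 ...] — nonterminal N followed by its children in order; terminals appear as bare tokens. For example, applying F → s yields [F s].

E
E or T
E or T or T
T or T or T
F or T or T
r or T or T
r or F or T
r or s or T
r or s or T and F
r or s or T and F and F
r or s or F and F and F
r or s or r and F and F
r or s or r and s and F
r or s or r and s and s

[E [E [E [T [F r]]] or [T [F s]]] or [T [T [T [F r]] and [F s]] and [F s]]]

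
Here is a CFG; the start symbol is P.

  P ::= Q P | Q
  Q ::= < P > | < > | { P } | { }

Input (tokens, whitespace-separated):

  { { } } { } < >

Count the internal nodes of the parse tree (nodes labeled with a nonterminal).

8

[P [Q { [P [Q { }]] }] [P [Q { }] [P [Q < >]]]]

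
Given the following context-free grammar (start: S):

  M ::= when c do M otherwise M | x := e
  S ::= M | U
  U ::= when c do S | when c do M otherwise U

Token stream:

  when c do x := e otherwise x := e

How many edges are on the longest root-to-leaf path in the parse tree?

3

[S [M when c do [M x := e] otherwise [M x := e]]]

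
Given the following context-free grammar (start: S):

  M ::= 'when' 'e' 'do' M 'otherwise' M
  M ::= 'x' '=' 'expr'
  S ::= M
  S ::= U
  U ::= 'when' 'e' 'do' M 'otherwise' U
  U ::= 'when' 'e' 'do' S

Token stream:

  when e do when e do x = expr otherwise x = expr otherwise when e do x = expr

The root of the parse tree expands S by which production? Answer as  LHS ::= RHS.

S ::= U

[S [U when e do [M when e do [M x = expr] otherwise [M x = expr]] otherwise [U when e do [S [M x = expr]]]]]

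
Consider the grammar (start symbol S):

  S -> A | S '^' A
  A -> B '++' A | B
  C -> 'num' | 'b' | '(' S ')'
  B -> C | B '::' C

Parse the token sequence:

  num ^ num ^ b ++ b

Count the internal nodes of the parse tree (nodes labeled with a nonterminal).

[S [S [S [A [B [C num]]]] ^ [A [B [C num]]]] ^ [A [B [C b]] ++ [A [B [C b]]]]]

15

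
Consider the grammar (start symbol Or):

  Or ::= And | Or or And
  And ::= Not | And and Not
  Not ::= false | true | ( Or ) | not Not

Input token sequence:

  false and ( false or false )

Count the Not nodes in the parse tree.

4

[Or [And [And [Not false]] and [Not ( [Or [Or [And [Not false]]] or [And [Not false]]] )]]]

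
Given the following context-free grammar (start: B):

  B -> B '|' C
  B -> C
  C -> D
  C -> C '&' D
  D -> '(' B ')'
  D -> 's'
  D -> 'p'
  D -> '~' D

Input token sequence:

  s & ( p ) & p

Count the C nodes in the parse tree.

[B [C [C [C [D s]] & [D ( [B [C [D p]]] )]] & [D p]]]

4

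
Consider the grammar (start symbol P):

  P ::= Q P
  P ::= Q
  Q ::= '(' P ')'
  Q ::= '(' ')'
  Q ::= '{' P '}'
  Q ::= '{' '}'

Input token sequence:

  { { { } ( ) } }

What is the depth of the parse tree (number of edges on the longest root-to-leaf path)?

7

[P [Q { [P [Q { [P [Q { }] [P [Q ( )]]] }]] }]]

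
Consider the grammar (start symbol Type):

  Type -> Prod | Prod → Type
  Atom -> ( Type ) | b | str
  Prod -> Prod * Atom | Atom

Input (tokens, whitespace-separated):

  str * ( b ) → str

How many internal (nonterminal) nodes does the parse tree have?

[Type [Prod [Prod [Atom str]] * [Atom ( [Type [Prod [Atom b]]] )]] → [Type [Prod [Atom str]]]]

11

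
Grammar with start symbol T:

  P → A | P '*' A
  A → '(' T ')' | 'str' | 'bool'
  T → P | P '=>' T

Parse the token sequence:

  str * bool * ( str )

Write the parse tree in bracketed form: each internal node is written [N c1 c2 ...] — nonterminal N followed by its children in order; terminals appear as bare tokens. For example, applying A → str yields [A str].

T
P
P * A
P * A * A
A * A * A
str * A * A
str * bool * A
str * bool * ( T )
str * bool * ( P )
str * bool * ( A )
str * bool * ( str )

[T [P [P [P [A str]] * [A bool]] * [A ( [T [P [A str]]] )]]]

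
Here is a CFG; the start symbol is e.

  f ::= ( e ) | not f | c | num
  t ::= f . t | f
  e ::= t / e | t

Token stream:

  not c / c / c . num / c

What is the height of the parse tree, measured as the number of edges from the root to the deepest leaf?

6

[e [t [f not [f c]]] / [e [t [f c]] / [e [t [f c] . [t [f num]]] / [e [t [f c]]]]]]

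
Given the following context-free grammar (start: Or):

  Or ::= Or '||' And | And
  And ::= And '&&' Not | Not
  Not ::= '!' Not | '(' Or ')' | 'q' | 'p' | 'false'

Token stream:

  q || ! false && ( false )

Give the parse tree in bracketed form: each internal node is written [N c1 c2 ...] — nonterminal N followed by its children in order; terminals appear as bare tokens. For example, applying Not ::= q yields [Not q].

[Or [Or [And [Not q]]] || [And [And [Not ! [Not false]]] && [Not ( [Or [And [Not false]]] )]]]

Or
Or || And
And || And
Not || And
q || And
q || And && Not
q || Not && Not
q || ! Not && Not
q || ! false && Not
q || ! false && ( Or )
q || ! false && ( And )
q || ! false && ( Not )
q || ! false && ( false )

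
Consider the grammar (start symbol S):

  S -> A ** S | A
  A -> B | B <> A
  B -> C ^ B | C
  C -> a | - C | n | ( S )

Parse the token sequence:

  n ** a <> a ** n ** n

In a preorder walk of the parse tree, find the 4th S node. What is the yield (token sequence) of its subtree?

n

[S [A [B [C n]]] ** [S [A [B [C a]] <> [A [B [C a]]]] ** [S [A [B [C n]]] ** [S [A [B [C n]]]]]]]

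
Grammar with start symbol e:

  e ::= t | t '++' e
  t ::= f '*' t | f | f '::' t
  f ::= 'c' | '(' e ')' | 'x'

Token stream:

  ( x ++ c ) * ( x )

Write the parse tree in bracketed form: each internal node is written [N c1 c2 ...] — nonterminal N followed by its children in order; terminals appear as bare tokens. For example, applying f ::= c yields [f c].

[e [t [f ( [e [t [f x]] ++ [e [t [f c]]]] )] * [t [f ( [e [t [f x]]] )]]]]

e
t
f * t
( e ) * t
( t ++ e ) * t
( f ++ e ) * t
( x ++ e ) * t
( x ++ t ) * t
( x ++ f ) * t
( x ++ c ) * t
( x ++ c ) * f
( x ++ c ) * ( e )
( x ++ c ) * ( t )
( x ++ c ) * ( f )
( x ++ c ) * ( x )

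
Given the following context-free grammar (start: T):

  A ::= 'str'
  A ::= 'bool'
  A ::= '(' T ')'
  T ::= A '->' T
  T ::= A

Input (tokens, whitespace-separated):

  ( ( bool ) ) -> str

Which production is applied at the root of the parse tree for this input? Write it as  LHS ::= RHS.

T ::= A '->' T

[T [A ( [T [A ( [T [A bool]] )]] )] -> [T [A str]]]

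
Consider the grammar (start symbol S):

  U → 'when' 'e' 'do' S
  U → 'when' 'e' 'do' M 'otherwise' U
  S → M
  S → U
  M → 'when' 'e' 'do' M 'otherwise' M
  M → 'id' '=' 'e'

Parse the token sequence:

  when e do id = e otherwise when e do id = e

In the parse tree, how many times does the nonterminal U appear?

2

[S [U when e do [M id = e] otherwise [U when e do [S [M id = e]]]]]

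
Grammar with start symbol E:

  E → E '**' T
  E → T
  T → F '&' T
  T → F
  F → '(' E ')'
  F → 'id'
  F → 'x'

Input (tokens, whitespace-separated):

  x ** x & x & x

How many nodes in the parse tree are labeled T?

4

[E [E [T [F x]]] ** [T [F x] & [T [F x] & [T [F x]]]]]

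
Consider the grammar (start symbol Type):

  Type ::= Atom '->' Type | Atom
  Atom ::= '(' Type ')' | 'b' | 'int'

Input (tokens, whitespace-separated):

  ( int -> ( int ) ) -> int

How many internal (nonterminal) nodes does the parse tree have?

[Type [Atom ( [Type [Atom int] -> [Type [Atom ( [Type [Atom int]] )]]] )] -> [Type [Atom int]]]

10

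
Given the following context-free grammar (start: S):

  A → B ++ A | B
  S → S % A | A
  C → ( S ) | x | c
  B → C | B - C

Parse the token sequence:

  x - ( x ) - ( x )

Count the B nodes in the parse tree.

5

[S [A [B [B [B [C x]] - [C ( [S [A [B [C x]]]] )]] - [C ( [S [A [B [C x]]]] )]]]]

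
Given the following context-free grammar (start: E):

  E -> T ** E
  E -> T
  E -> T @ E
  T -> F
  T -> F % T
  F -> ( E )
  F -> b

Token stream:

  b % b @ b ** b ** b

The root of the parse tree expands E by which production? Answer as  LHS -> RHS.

E -> T @ E

[E [T [F b] % [T [F b]]] @ [E [T [F b]] ** [E [T [F b]] ** [E [T [F b]]]]]]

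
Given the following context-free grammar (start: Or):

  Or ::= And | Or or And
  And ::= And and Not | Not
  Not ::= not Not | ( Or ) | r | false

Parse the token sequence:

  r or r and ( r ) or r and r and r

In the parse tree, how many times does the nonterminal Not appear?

[Or [Or [Or [And [Not r]]] or [And [And [Not r]] and [Not ( [Or [And [Not r]]] )]]] or [And [And [And [Not r]] and [Not r]] and [Not r]]]

7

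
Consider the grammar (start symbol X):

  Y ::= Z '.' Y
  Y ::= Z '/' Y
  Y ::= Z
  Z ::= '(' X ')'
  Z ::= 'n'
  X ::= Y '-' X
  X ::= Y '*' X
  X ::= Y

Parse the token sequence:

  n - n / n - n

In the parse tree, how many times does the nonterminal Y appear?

[X [Y [Z n]] - [X [Y [Z n] / [Y [Z n]]] - [X [Y [Z n]]]]]

4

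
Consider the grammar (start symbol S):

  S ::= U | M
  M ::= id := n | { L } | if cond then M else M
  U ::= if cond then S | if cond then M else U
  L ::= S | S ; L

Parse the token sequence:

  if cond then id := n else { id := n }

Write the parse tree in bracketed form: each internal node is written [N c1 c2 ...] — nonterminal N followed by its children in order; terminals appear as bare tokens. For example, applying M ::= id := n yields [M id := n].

S
M
if cond then M else M
if cond then id := n else M
if cond then id := n else { L }
if cond then id := n else { S }
if cond then id := n else { M }
if cond then id := n else { id := n }

[S [M if cond then [M id := n] else [M { [L [S [M id := n]]] }]]]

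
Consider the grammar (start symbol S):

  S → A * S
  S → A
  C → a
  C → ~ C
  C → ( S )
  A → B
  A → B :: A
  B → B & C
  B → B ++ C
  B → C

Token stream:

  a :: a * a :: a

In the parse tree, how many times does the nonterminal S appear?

2

[S [A [B [C a]] :: [A [B [C a]]]] * [S [A [B [C a]] :: [A [B [C a]]]]]]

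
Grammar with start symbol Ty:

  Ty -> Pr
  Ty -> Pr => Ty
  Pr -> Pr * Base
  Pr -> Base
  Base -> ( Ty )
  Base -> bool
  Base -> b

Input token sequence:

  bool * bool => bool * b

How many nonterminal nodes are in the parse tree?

[Ty [Pr [Pr [Base bool]] * [Base bool]] => [Ty [Pr [Pr [Base bool]] * [Base b]]]]

10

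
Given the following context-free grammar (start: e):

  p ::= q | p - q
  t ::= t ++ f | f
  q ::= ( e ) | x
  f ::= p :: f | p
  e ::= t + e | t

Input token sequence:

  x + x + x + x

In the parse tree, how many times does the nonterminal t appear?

4

[e [t [f [p [q x]]]] + [e [t [f [p [q x]]]] + [e [t [f [p [q x]]]] + [e [t [f [p [q x]]]]]]]]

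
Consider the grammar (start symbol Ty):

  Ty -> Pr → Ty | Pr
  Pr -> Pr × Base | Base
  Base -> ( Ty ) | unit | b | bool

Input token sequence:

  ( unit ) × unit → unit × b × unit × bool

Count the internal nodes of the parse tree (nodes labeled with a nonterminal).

[Ty [Pr [Pr [Base ( [Ty [Pr [Base unit]]] )]] × [Base unit]] → [Ty [Pr [Pr [Pr [Pr [Base unit]] × [Base b]] × [Base unit]] × [Base bool]]]]

17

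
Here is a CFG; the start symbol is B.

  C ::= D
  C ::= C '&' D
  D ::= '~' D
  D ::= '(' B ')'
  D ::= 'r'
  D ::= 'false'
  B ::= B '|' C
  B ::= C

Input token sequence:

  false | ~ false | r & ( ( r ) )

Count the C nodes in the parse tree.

6

[B [B [B [C [D false]]] | [C [D ~ [D false]]]] | [C [C [D r]] & [D ( [B [C [D ( [B [C [D r]]] )]]] )]]]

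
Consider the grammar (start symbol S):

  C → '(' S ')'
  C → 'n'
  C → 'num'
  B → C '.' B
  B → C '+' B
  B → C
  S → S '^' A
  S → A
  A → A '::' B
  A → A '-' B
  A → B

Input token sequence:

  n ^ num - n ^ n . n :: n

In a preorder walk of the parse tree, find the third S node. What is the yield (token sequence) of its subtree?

n

[S [S [S [A [B [C n]]]] ^ [A [A [B [C num]]] - [B [C n]]]] ^ [A [A [B [C n] . [B [C n]]]] :: [B [C n]]]]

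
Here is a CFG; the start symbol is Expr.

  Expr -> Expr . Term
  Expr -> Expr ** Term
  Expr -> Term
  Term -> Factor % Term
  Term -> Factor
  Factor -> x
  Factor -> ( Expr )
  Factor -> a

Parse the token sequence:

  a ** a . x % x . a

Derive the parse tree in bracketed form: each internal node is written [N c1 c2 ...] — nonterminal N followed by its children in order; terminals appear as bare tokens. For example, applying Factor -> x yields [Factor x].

[Expr [Expr [Expr [Expr [Term [Factor a]]] ** [Term [Factor a]]] . [Term [Factor x] % [Term [Factor x]]]] . [Term [Factor a]]]

Expr
Expr . Term
Expr . Term . Term
Expr ** Term . Term . Term
Term ** Term . Term . Term
Factor ** Term . Term . Term
a ** Term . Term . Term
a ** Factor . Term . Term
a ** a . Term . Term
a ** a . Factor % Term . Term
a ** a . x % Term . Term
a ** a . x % Factor . Term
a ** a . x % x . Term
a ** a . x % x . Factor
a ** a . x % x . a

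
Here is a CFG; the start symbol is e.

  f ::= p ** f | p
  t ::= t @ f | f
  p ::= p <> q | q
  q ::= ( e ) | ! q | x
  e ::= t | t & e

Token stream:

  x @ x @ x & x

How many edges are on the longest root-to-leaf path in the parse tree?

[e [t [t [t [f [p [q x]]]] @ [f [p [q x]]]] @ [f [p [q x]]]] & [e [t [f [p [q x]]]]]]

7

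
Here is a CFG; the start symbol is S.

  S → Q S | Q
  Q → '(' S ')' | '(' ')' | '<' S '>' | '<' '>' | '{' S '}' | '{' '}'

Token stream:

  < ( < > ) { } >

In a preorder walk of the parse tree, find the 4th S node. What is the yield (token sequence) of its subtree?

[S [Q < [S [Q ( [S [Q < >]] )] [S [Q { }]]] >]]

{ }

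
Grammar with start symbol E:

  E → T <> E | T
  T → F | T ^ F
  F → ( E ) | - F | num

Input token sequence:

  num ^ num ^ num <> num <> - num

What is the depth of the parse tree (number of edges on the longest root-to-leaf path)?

6

[E [T [T [T [F num]] ^ [F num]] ^ [F num]] <> [E [T [F num]] <> [E [T [F - [F num]]]]]]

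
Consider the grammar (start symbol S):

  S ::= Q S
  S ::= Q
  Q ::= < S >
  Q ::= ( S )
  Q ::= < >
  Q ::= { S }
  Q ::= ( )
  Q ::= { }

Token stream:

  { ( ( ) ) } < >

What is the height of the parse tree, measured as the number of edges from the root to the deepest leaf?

6

[S [Q { [S [Q ( [S [Q ( )]] )]] }] [S [Q < >]]]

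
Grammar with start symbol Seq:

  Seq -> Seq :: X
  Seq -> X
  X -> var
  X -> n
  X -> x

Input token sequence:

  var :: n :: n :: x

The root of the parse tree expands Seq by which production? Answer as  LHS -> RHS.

Seq -> Seq :: X

[Seq [Seq [Seq [Seq [X var]] :: [X n]] :: [X n]] :: [X x]]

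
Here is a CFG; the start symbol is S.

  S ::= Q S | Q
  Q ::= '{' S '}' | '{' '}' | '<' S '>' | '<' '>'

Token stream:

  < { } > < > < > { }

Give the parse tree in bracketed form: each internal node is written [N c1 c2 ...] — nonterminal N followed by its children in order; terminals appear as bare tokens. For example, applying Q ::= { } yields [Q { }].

[S [Q < [S [Q { }]] >] [S [Q < >] [S [Q < >] [S [Q { }]]]]]

S
Q S
< S > S
< Q > S
< { } > S
< { } > Q S
< { } > < > S
< { } > < > Q S
< { } > < > < > S
< { } > < > < > Q
< { } > < > < > { }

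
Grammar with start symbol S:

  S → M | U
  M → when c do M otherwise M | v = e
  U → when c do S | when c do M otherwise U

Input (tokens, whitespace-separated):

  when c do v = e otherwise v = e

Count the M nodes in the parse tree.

3

[S [M when c do [M v = e] otherwise [M v = e]]]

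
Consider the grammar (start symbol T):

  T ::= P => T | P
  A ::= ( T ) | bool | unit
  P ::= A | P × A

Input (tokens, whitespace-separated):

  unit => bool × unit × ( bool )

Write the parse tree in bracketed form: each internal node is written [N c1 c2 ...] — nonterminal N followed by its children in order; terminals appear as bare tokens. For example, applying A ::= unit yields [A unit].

[T [P [A unit]] => [T [P [P [P [A bool]] × [A unit]] × [A ( [T [P [A bool]]] )]]]]

T
P => T
A => T
unit => T
unit => P
unit => P × A
unit => P × A × A
unit => A × A × A
unit => bool × A × A
unit => bool × unit × A
unit => bool × unit × ( T )
unit => bool × unit × ( P )
unit => bool × unit × ( A )
unit => bool × unit × ( bool )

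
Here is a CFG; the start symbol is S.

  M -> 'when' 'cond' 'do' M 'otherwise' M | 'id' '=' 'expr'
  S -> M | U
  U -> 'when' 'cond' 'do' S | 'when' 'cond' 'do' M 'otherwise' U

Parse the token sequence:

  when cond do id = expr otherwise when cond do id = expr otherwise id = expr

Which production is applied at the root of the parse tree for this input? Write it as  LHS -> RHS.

S -> M

[S [M when cond do [M id = expr] otherwise [M when cond do [M id = expr] otherwise [M id = expr]]]]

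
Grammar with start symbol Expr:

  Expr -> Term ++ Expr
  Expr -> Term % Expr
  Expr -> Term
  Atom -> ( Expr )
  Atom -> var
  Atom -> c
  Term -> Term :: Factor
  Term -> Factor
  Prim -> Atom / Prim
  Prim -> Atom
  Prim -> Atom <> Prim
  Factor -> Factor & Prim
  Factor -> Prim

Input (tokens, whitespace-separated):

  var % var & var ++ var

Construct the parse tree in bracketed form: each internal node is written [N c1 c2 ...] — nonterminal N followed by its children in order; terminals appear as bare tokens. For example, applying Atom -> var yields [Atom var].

[Expr [Term [Factor [Prim [Atom var]]]] % [Expr [Term [Factor [Factor [Prim [Atom var]]] & [Prim [Atom var]]]] ++ [Expr [Term [Factor [Prim [Atom var]]]]]]]

Expr
Term % Expr
Factor % Expr
Prim % Expr
Atom % Expr
var % Expr
var % Term ++ Expr
var % Factor ++ Expr
var % Factor & Prim ++ Expr
var % Prim & Prim ++ Expr
var % Atom & Prim ++ Expr
var % var & Prim ++ Expr
var % var & Atom ++ Expr
var % var & var ++ Expr
var % var & var ++ Term
var % var & var ++ Factor
var % var & var ++ Prim
var % var & var ++ Atom
var % var & var ++ var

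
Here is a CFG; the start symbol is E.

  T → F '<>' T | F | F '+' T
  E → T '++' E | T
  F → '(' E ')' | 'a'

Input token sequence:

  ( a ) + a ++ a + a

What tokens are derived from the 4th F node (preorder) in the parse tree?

a

[E [T [F ( [E [T [F a]]] )] + [T [F a]]] ++ [E [T [F a] + [T [F a]]]]]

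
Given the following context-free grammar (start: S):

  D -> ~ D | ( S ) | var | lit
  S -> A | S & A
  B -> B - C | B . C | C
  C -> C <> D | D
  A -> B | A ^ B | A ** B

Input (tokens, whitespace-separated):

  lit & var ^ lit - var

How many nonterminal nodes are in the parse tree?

17

[S [S [A [B [C [D lit]]]]] & [A [A [B [C [D var]]]] ^ [B [B [C [D lit]]] - [C [D var]]]]]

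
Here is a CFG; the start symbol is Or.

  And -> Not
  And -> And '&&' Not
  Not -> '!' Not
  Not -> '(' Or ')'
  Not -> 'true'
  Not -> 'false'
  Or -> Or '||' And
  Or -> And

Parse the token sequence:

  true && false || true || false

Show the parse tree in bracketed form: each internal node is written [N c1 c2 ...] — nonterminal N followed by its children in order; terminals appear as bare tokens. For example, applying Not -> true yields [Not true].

Or
Or || And
Or || And || And
And || And || And
And && Not || And || And
Not && Not || And || And
true && Not || And || And
true && false || And || And
true && false || Not || And
true && false || true || And
true && false || true || Not
true && false || true || false

[Or [Or [Or [And [And [Not true]] && [Not false]]] || [And [Not true]]] || [And [Not false]]]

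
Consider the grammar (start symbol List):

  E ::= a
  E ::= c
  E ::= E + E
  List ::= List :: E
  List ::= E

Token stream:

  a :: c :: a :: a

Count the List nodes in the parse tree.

4

[List [List [List [List [E a]] :: [E c]] :: [E a]] :: [E a]]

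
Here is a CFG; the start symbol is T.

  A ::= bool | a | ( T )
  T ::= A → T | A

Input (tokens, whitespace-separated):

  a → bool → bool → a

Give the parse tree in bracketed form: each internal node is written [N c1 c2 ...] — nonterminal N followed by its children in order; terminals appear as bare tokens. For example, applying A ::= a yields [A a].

T
A → T
a → T
a → A → T
a → bool → T
a → bool → A → T
a → bool → bool → T
a → bool → bool → A
a → bool → bool → a

[T [A a] → [T [A bool] → [T [A bool] → [T [A a]]]]]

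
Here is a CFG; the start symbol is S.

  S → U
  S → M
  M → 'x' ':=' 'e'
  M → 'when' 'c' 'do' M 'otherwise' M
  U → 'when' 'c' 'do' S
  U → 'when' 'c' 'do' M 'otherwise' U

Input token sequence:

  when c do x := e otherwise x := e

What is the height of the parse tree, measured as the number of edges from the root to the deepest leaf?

[S [M when c do [M x := e] otherwise [M x := e]]]

3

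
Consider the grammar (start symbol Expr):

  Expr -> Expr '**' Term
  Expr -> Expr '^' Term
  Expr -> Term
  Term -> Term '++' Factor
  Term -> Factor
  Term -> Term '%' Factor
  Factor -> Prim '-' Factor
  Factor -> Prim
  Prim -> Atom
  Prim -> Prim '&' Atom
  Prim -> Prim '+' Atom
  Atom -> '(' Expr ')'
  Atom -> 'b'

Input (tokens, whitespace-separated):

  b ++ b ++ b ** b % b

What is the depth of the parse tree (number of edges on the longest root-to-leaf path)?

8

[Expr [Expr [Term [Term [Term [Factor [Prim [Atom b]]]] ++ [Factor [Prim [Atom b]]]] ++ [Factor [Prim [Atom b]]]]] ** [Term [Term [Factor [Prim [Atom b]]]] % [Factor [Prim [Atom b]]]]]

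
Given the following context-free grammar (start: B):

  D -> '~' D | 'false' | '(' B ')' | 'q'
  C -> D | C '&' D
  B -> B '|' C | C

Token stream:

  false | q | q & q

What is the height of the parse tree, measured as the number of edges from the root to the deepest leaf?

5

[B [B [B [C [D false]]] | [C [D q]]] | [C [C [D q]] & [D q]]]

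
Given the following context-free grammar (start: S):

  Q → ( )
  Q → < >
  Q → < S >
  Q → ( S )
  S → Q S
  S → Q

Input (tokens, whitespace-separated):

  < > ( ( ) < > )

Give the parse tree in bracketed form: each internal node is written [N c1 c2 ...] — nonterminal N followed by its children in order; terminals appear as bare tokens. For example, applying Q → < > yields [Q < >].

S
Q S
< > S
< > Q
< > ( S )
< > ( Q S )
< > ( ( ) S )
< > ( ( ) Q )
< > ( ( ) < > )

[S [Q < >] [S [Q ( [S [Q ( )] [S [Q < >]]] )]]]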